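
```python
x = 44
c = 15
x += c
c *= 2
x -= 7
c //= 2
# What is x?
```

Answer: 52

Derivation:
Trace (tracking x):
x = 44  # -> x = 44
c = 15  # -> c = 15
x += c  # -> x = 59
c *= 2  # -> c = 30
x -= 7  # -> x = 52
c //= 2  # -> c = 15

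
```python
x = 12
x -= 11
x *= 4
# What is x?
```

Answer: 4

Derivation:
Trace (tracking x):
x = 12  # -> x = 12
x -= 11  # -> x = 1
x *= 4  # -> x = 4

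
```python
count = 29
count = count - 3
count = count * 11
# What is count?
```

Answer: 286

Derivation:
Trace (tracking count):
count = 29  # -> count = 29
count = count - 3  # -> count = 26
count = count * 11  # -> count = 286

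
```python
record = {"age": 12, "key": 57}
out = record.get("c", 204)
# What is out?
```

Answer: 204

Derivation:
Trace (tracking out):
record = {'age': 12, 'key': 57}  # -> record = {'age': 12, 'key': 57}
out = record.get('c', 204)  # -> out = 204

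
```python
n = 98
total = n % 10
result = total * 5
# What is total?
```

Answer: 8

Derivation:
Trace (tracking total):
n = 98  # -> n = 98
total = n % 10  # -> total = 8
result = total * 5  # -> result = 40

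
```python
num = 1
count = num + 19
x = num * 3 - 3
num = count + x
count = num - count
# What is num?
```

Answer: 20

Derivation:
Trace (tracking num):
num = 1  # -> num = 1
count = num + 19  # -> count = 20
x = num * 3 - 3  # -> x = 0
num = count + x  # -> num = 20
count = num - count  # -> count = 0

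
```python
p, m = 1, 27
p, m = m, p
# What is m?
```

Answer: 1

Derivation:
Trace (tracking m):
p, m = (1, 27)  # -> p = 1, m = 27
p, m = (m, p)  # -> p = 27, m = 1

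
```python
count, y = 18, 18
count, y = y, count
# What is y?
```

Answer: 18

Derivation:
Trace (tracking y):
count, y = (18, 18)  # -> count = 18, y = 18
count, y = (y, count)  # -> count = 18, y = 18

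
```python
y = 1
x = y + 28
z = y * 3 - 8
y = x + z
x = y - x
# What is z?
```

Trace (tracking z):
y = 1  # -> y = 1
x = y + 28  # -> x = 29
z = y * 3 - 8  # -> z = -5
y = x + z  # -> y = 24
x = y - x  # -> x = -5

Answer: -5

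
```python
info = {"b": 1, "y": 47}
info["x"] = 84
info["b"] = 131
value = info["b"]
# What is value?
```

Answer: 131

Derivation:
Trace (tracking value):
info = {'b': 1, 'y': 47}  # -> info = {'b': 1, 'y': 47}
info['x'] = 84  # -> info = {'b': 1, 'y': 47, 'x': 84}
info['b'] = 131  # -> info = {'b': 131, 'y': 47, 'x': 84}
value = info['b']  # -> value = 131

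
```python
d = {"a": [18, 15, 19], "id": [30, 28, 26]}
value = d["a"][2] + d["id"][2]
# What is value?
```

Trace (tracking value):
d = {'a': [18, 15, 19], 'id': [30, 28, 26]}  # -> d = {'a': [18, 15, 19], 'id': [30, 28, 26]}
value = d['a'][2] + d['id'][2]  # -> value = 45

Answer: 45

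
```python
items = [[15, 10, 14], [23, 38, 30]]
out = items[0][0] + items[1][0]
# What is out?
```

Trace (tracking out):
items = [[15, 10, 14], [23, 38, 30]]  # -> items = [[15, 10, 14], [23, 38, 30]]
out = items[0][0] + items[1][0]  # -> out = 38

Answer: 38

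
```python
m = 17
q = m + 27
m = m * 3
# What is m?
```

Trace (tracking m):
m = 17  # -> m = 17
q = m + 27  # -> q = 44
m = m * 3  # -> m = 51

Answer: 51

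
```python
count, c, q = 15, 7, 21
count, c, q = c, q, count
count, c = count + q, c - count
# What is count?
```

Answer: 22

Derivation:
Trace (tracking count):
count, c, q = (15, 7, 21)  # -> count = 15, c = 7, q = 21
count, c, q = (c, q, count)  # -> count = 7, c = 21, q = 15
count, c = (count + q, c - count)  # -> count = 22, c = 14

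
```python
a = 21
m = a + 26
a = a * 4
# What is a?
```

Answer: 84

Derivation:
Trace (tracking a):
a = 21  # -> a = 21
m = a + 26  # -> m = 47
a = a * 4  # -> a = 84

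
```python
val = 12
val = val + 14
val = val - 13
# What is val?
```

Trace (tracking val):
val = 12  # -> val = 12
val = val + 14  # -> val = 26
val = val - 13  # -> val = 13

Answer: 13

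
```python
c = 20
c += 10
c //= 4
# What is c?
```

Trace (tracking c):
c = 20  # -> c = 20
c += 10  # -> c = 30
c //= 4  # -> c = 7

Answer: 7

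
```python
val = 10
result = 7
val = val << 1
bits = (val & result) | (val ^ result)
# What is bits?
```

Answer: 23

Derivation:
Trace (tracking bits):
val = 10  # -> val = 10
result = 7  # -> result = 7
val = val << 1  # -> val = 20
bits = val & result | val ^ result  # -> bits = 23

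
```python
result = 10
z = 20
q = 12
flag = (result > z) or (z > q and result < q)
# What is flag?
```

Trace (tracking flag):
result = 10  # -> result = 10
z = 20  # -> z = 20
q = 12  # -> q = 12
flag = result > z or (z > q and result < q)  # -> flag = True

Answer: True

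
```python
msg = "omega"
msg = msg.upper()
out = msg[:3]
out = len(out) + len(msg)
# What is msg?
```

Answer: 'OMEGA'

Derivation:
Trace (tracking msg):
msg = 'omega'  # -> msg = 'omega'
msg = msg.upper()  # -> msg = 'OMEGA'
out = msg[:3]  # -> out = 'OME'
out = len(out) + len(msg)  # -> out = 8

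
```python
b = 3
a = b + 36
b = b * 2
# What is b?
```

Trace (tracking b):
b = 3  # -> b = 3
a = b + 36  # -> a = 39
b = b * 2  # -> b = 6

Answer: 6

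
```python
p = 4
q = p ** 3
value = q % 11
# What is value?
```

Trace (tracking value):
p = 4  # -> p = 4
q = p ** 3  # -> q = 64
value = q % 11  # -> value = 9

Answer: 9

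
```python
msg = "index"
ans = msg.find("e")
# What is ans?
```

Answer: 3

Derivation:
Trace (tracking ans):
msg = 'index'  # -> msg = 'index'
ans = msg.find('e')  # -> ans = 3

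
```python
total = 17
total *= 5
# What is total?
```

Trace (tracking total):
total = 17  # -> total = 17
total *= 5  # -> total = 85

Answer: 85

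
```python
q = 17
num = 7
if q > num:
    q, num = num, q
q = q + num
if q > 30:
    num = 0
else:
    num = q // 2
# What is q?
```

Trace (tracking q):
q = 17  # -> q = 17
num = 7  # -> num = 7
if q > num:  # condition is True
    q, num = (num, q)  # -> q = 7, num = 17
q = q + num  # -> q = 24
if q > 30:  # condition is False
else:
    num = q // 2  # -> num = 12

Answer: 24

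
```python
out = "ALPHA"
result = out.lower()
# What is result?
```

Answer: 'alpha'

Derivation:
Trace (tracking result):
out = 'ALPHA'  # -> out = 'ALPHA'
result = out.lower()  # -> result = 'alpha'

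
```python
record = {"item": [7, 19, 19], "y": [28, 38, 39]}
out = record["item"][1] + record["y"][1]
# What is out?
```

Trace (tracking out):
record = {'item': [7, 19, 19], 'y': [28, 38, 39]}  # -> record = {'item': [7, 19, 19], 'y': [28, 38, 39]}
out = record['item'][1] + record['y'][1]  # -> out = 57

Answer: 57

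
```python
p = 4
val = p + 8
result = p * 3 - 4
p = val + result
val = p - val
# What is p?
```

Answer: 20

Derivation:
Trace (tracking p):
p = 4  # -> p = 4
val = p + 8  # -> val = 12
result = p * 3 - 4  # -> result = 8
p = val + result  # -> p = 20
val = p - val  # -> val = 8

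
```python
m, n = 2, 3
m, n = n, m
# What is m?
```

Answer: 3

Derivation:
Trace (tracking m):
m, n = (2, 3)  # -> m = 2, n = 3
m, n = (n, m)  # -> m = 3, n = 2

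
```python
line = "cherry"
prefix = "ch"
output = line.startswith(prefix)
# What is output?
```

Trace (tracking output):
line = 'cherry'  # -> line = 'cherry'
prefix = 'ch'  # -> prefix = 'ch'
output = line.startswith(prefix)  # -> output = True

Answer: True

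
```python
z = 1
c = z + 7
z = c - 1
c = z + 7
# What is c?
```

Trace (tracking c):
z = 1  # -> z = 1
c = z + 7  # -> c = 8
z = c - 1  # -> z = 7
c = z + 7  # -> c = 14

Answer: 14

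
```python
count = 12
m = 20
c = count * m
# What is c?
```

Trace (tracking c):
count = 12  # -> count = 12
m = 20  # -> m = 20
c = count * m  # -> c = 240

Answer: 240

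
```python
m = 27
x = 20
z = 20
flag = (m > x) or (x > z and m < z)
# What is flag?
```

Trace (tracking flag):
m = 27  # -> m = 27
x = 20  # -> x = 20
z = 20  # -> z = 20
flag = m > x or (x > z and m < z)  # -> flag = True

Answer: True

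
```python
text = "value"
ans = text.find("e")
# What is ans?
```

Answer: 4

Derivation:
Trace (tracking ans):
text = 'value'  # -> text = 'value'
ans = text.find('e')  # -> ans = 4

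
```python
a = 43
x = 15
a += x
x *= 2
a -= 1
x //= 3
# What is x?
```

Trace (tracking x):
a = 43  # -> a = 43
x = 15  # -> x = 15
a += x  # -> a = 58
x *= 2  # -> x = 30
a -= 1  # -> a = 57
x //= 3  # -> x = 10

Answer: 10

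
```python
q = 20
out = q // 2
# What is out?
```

Trace (tracking out):
q = 20  # -> q = 20
out = q // 2  # -> out = 10

Answer: 10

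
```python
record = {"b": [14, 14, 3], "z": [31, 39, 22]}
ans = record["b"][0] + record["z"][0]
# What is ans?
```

Trace (tracking ans):
record = {'b': [14, 14, 3], 'z': [31, 39, 22]}  # -> record = {'b': [14, 14, 3], 'z': [31, 39, 22]}
ans = record['b'][0] + record['z'][0]  # -> ans = 45

Answer: 45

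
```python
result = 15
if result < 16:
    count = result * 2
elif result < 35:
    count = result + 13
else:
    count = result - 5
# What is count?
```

Trace (tracking count):
result = 15  # -> result = 15
if result < 16:  # condition is True
    count = result * 2  # -> count = 30

Answer: 30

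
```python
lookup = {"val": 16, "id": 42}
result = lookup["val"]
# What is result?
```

Trace (tracking result):
lookup = {'val': 16, 'id': 42}  # -> lookup = {'val': 16, 'id': 42}
result = lookup['val']  # -> result = 16

Answer: 16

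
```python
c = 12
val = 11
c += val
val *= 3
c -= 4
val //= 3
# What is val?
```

Answer: 11

Derivation:
Trace (tracking val):
c = 12  # -> c = 12
val = 11  # -> val = 11
c += val  # -> c = 23
val *= 3  # -> val = 33
c -= 4  # -> c = 19
val //= 3  # -> val = 11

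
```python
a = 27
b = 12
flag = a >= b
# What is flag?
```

Answer: True

Derivation:
Trace (tracking flag):
a = 27  # -> a = 27
b = 12  # -> b = 12
flag = a >= b  # -> flag = True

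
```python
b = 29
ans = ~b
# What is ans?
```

Trace (tracking ans):
b = 29  # -> b = 29
ans = ~b  # -> ans = -30

Answer: -30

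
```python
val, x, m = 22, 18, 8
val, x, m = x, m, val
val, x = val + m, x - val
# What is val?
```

Answer: 40

Derivation:
Trace (tracking val):
val, x, m = (22, 18, 8)  # -> val = 22, x = 18, m = 8
val, x, m = (x, m, val)  # -> val = 18, x = 8, m = 22
val, x = (val + m, x - val)  # -> val = 40, x = -10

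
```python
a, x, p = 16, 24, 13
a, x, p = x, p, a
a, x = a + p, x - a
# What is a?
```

Answer: 40

Derivation:
Trace (tracking a):
a, x, p = (16, 24, 13)  # -> a = 16, x = 24, p = 13
a, x, p = (x, p, a)  # -> a = 24, x = 13, p = 16
a, x = (a + p, x - a)  # -> a = 40, x = -11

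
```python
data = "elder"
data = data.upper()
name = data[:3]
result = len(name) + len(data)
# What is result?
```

Answer: 8

Derivation:
Trace (tracking result):
data = 'elder'  # -> data = 'elder'
data = data.upper()  # -> data = 'ELDER'
name = data[:3]  # -> name = 'ELD'
result = len(name) + len(data)  # -> result = 8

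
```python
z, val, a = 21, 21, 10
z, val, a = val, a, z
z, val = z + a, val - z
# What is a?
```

Trace (tracking a):
z, val, a = (21, 21, 10)  # -> z = 21, val = 21, a = 10
z, val, a = (val, a, z)  # -> z = 21, val = 10, a = 21
z, val = (z + a, val - z)  # -> z = 42, val = -11

Answer: 21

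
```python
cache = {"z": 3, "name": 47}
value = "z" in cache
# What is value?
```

Trace (tracking value):
cache = {'z': 3, 'name': 47}  # -> cache = {'z': 3, 'name': 47}
value = 'z' in cache  # -> value = True

Answer: True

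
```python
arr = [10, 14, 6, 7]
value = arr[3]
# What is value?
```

Trace (tracking value):
arr = [10, 14, 6, 7]  # -> arr = [10, 14, 6, 7]
value = arr[3]  # -> value = 7

Answer: 7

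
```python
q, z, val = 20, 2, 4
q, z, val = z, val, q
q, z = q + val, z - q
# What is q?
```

Trace (tracking q):
q, z, val = (20, 2, 4)  # -> q = 20, z = 2, val = 4
q, z, val = (z, val, q)  # -> q = 2, z = 4, val = 20
q, z = (q + val, z - q)  # -> q = 22, z = 2

Answer: 22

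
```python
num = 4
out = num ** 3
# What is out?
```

Answer: 64

Derivation:
Trace (tracking out):
num = 4  # -> num = 4
out = num ** 3  # -> out = 64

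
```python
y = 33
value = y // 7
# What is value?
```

Trace (tracking value):
y = 33  # -> y = 33
value = y // 7  # -> value = 4

Answer: 4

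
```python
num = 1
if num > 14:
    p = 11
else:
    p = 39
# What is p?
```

Answer: 39

Derivation:
Trace (tracking p):
num = 1  # -> num = 1
if num > 14:  # condition is False
else:
    p = 39  # -> p = 39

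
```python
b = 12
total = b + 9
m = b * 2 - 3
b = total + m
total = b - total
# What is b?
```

Answer: 42

Derivation:
Trace (tracking b):
b = 12  # -> b = 12
total = b + 9  # -> total = 21
m = b * 2 - 3  # -> m = 21
b = total + m  # -> b = 42
total = b - total  # -> total = 21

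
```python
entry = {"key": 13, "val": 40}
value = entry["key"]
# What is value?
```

Answer: 13

Derivation:
Trace (tracking value):
entry = {'key': 13, 'val': 40}  # -> entry = {'key': 13, 'val': 40}
value = entry['key']  # -> value = 13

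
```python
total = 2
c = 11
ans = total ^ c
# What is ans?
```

Trace (tracking ans):
total = 2  # -> total = 2
c = 11  # -> c = 11
ans = total ^ c  # -> ans = 9

Answer: 9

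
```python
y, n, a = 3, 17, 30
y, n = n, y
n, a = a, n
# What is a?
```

Trace (tracking a):
y, n, a = (3, 17, 30)  # -> y = 3, n = 17, a = 30
y, n = (n, y)  # -> y = 17, n = 3
n, a = (a, n)  # -> n = 30, a = 3

Answer: 3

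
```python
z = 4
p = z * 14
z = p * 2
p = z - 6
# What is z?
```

Trace (tracking z):
z = 4  # -> z = 4
p = z * 14  # -> p = 56
z = p * 2  # -> z = 112
p = z - 6  # -> p = 106

Answer: 112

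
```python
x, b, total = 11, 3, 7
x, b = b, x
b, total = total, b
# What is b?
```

Trace (tracking b):
x, b, total = (11, 3, 7)  # -> x = 11, b = 3, total = 7
x, b = (b, x)  # -> x = 3, b = 11
b, total = (total, b)  # -> b = 7, total = 11

Answer: 7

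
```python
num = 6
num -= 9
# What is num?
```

Trace (tracking num):
num = 6  # -> num = 6
num -= 9  # -> num = -3

Answer: -3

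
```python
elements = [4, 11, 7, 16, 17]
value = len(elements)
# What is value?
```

Trace (tracking value):
elements = [4, 11, 7, 16, 17]  # -> elements = [4, 11, 7, 16, 17]
value = len(elements)  # -> value = 5

Answer: 5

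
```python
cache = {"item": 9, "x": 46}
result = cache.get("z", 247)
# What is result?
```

Trace (tracking result):
cache = {'item': 9, 'x': 46}  # -> cache = {'item': 9, 'x': 46}
result = cache.get('z', 247)  # -> result = 247

Answer: 247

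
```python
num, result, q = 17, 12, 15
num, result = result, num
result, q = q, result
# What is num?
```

Answer: 12

Derivation:
Trace (tracking num):
num, result, q = (17, 12, 15)  # -> num = 17, result = 12, q = 15
num, result = (result, num)  # -> num = 12, result = 17
result, q = (q, result)  # -> result = 15, q = 17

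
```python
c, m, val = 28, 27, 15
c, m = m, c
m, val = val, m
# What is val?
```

Trace (tracking val):
c, m, val = (28, 27, 15)  # -> c = 28, m = 27, val = 15
c, m = (m, c)  # -> c = 27, m = 28
m, val = (val, m)  # -> m = 15, val = 28

Answer: 28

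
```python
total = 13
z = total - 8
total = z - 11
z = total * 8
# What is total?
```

Trace (tracking total):
total = 13  # -> total = 13
z = total - 8  # -> z = 5
total = z - 11  # -> total = -6
z = total * 8  # -> z = -48

Answer: -6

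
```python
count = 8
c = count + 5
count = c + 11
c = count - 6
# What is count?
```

Answer: 24

Derivation:
Trace (tracking count):
count = 8  # -> count = 8
c = count + 5  # -> c = 13
count = c + 11  # -> count = 24
c = count - 6  # -> c = 18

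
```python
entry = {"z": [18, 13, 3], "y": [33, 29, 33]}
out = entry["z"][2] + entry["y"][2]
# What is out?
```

Trace (tracking out):
entry = {'z': [18, 13, 3], 'y': [33, 29, 33]}  # -> entry = {'z': [18, 13, 3], 'y': [33, 29, 33]}
out = entry['z'][2] + entry['y'][2]  # -> out = 36

Answer: 36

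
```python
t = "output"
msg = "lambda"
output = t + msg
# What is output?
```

Trace (tracking output):
t = 'output'  # -> t = 'output'
msg = 'lambda'  # -> msg = 'lambda'
output = t + msg  # -> output = 'outputlambda'

Answer: 'outputlambda'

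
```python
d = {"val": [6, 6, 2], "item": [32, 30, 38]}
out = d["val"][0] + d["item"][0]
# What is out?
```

Answer: 38

Derivation:
Trace (tracking out):
d = {'val': [6, 6, 2], 'item': [32, 30, 38]}  # -> d = {'val': [6, 6, 2], 'item': [32, 30, 38]}
out = d['val'][0] + d['item'][0]  # -> out = 38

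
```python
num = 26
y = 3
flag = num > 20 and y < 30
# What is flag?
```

Trace (tracking flag):
num = 26  # -> num = 26
y = 3  # -> y = 3
flag = num > 20 and y < 30  # -> flag = True

Answer: True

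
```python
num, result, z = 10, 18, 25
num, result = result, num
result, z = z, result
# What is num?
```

Answer: 18

Derivation:
Trace (tracking num):
num, result, z = (10, 18, 25)  # -> num = 10, result = 18, z = 25
num, result = (result, num)  # -> num = 18, result = 10
result, z = (z, result)  # -> result = 25, z = 10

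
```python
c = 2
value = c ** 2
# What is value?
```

Answer: 4

Derivation:
Trace (tracking value):
c = 2  # -> c = 2
value = c ** 2  # -> value = 4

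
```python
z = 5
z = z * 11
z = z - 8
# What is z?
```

Trace (tracking z):
z = 5  # -> z = 5
z = z * 11  # -> z = 55
z = z - 8  # -> z = 47

Answer: 47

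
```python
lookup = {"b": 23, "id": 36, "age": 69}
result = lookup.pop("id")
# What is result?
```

Trace (tracking result):
lookup = {'b': 23, 'id': 36, 'age': 69}  # -> lookup = {'b': 23, 'id': 36, 'age': 69}
result = lookup.pop('id')  # -> result = 36

Answer: 36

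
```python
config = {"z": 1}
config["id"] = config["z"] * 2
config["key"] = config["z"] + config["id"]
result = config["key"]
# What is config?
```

Answer: {'z': 1, 'id': 2, 'key': 3}

Derivation:
Trace (tracking config):
config = {'z': 1}  # -> config = {'z': 1}
config['id'] = config['z'] * 2  # -> config = {'z': 1, 'id': 2}
config['key'] = config['z'] + config['id']  # -> config = {'z': 1, 'id': 2, 'key': 3}
result = config['key']  # -> result = 3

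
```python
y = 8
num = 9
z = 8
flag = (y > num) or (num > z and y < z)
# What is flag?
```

Trace (tracking flag):
y = 8  # -> y = 8
num = 9  # -> num = 9
z = 8  # -> z = 8
flag = y > num or (num > z and y < z)  # -> flag = False

Answer: False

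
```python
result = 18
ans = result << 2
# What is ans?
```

Answer: 72

Derivation:
Trace (tracking ans):
result = 18  # -> result = 18
ans = result << 2  # -> ans = 72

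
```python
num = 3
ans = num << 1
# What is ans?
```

Answer: 6

Derivation:
Trace (tracking ans):
num = 3  # -> num = 3
ans = num << 1  # -> ans = 6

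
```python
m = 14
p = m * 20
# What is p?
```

Answer: 280

Derivation:
Trace (tracking p):
m = 14  # -> m = 14
p = m * 20  # -> p = 280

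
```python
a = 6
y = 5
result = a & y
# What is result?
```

Trace (tracking result):
a = 6  # -> a = 6
y = 5  # -> y = 5
result = a & y  # -> result = 4

Answer: 4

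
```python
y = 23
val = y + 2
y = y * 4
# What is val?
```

Answer: 25

Derivation:
Trace (tracking val):
y = 23  # -> y = 23
val = y + 2  # -> val = 25
y = y * 4  # -> y = 92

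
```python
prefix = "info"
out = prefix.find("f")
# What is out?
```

Answer: 2

Derivation:
Trace (tracking out):
prefix = 'info'  # -> prefix = 'info'
out = prefix.find('f')  # -> out = 2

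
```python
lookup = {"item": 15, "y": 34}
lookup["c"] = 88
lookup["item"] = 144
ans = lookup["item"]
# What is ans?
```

Answer: 144

Derivation:
Trace (tracking ans):
lookup = {'item': 15, 'y': 34}  # -> lookup = {'item': 15, 'y': 34}
lookup['c'] = 88  # -> lookup = {'item': 15, 'y': 34, 'c': 88}
lookup['item'] = 144  # -> lookup = {'item': 144, 'y': 34, 'c': 88}
ans = lookup['item']  # -> ans = 144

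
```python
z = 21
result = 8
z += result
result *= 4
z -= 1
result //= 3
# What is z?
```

Trace (tracking z):
z = 21  # -> z = 21
result = 8  # -> result = 8
z += result  # -> z = 29
result *= 4  # -> result = 32
z -= 1  # -> z = 28
result //= 3  # -> result = 10

Answer: 28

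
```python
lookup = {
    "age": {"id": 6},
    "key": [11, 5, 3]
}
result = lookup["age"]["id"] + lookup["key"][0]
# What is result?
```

Answer: 17

Derivation:
Trace (tracking result):
lookup = {'age': {'id': 6}, 'key': [11, 5, 3]}  # -> lookup = {'age': {'id': 6}, 'key': [11, 5, 3]}
result = lookup['age']['id'] + lookup['key'][0]  # -> result = 17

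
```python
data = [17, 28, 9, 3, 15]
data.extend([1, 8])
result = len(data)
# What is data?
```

Trace (tracking data):
data = [17, 28, 9, 3, 15]  # -> data = [17, 28, 9, 3, 15]
data.extend([1, 8])  # -> data = [17, 28, 9, 3, 15, 1, 8]
result = len(data)  # -> result = 7

Answer: [17, 28, 9, 3, 15, 1, 8]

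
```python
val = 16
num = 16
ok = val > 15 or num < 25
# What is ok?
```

Trace (tracking ok):
val = 16  # -> val = 16
num = 16  # -> num = 16
ok = val > 15 or num < 25  # -> ok = True

Answer: True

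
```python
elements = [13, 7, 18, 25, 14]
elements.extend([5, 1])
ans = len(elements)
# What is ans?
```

Answer: 7

Derivation:
Trace (tracking ans):
elements = [13, 7, 18, 25, 14]  # -> elements = [13, 7, 18, 25, 14]
elements.extend([5, 1])  # -> elements = [13, 7, 18, 25, 14, 5, 1]
ans = len(elements)  # -> ans = 7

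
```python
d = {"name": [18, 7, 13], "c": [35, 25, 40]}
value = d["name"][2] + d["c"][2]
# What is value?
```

Trace (tracking value):
d = {'name': [18, 7, 13], 'c': [35, 25, 40]}  # -> d = {'name': [18, 7, 13], 'c': [35, 25, 40]}
value = d['name'][2] + d['c'][2]  # -> value = 53

Answer: 53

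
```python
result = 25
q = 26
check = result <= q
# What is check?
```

Answer: True

Derivation:
Trace (tracking check):
result = 25  # -> result = 25
q = 26  # -> q = 26
check = result <= q  # -> check = True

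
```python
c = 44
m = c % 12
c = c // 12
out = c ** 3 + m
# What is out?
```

Answer: 35

Derivation:
Trace (tracking out):
c = 44  # -> c = 44
m = c % 12  # -> m = 8
c = c // 12  # -> c = 3
out = c ** 3 + m  # -> out = 35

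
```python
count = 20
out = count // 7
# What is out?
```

Answer: 2

Derivation:
Trace (tracking out):
count = 20  # -> count = 20
out = count // 7  # -> out = 2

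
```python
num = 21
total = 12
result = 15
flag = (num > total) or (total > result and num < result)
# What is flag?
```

Trace (tracking flag):
num = 21  # -> num = 21
total = 12  # -> total = 12
result = 15  # -> result = 15
flag = num > total or (total > result and num < result)  # -> flag = True

Answer: True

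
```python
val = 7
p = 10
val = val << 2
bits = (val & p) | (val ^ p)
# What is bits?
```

Answer: 30

Derivation:
Trace (tracking bits):
val = 7  # -> val = 7
p = 10  # -> p = 10
val = val << 2  # -> val = 28
bits = val & p | val ^ p  # -> bits = 30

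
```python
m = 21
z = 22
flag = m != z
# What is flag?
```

Trace (tracking flag):
m = 21  # -> m = 21
z = 22  # -> z = 22
flag = m != z  # -> flag = True

Answer: True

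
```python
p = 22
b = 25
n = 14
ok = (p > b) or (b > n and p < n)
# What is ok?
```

Trace (tracking ok):
p = 22  # -> p = 22
b = 25  # -> b = 25
n = 14  # -> n = 14
ok = p > b or (b > n and p < n)  # -> ok = False

Answer: False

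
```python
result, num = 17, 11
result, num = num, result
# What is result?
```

Trace (tracking result):
result, num = (17, 11)  # -> result = 17, num = 11
result, num = (num, result)  # -> result = 11, num = 17

Answer: 11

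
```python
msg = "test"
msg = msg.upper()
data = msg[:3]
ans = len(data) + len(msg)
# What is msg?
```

Trace (tracking msg):
msg = 'test'  # -> msg = 'test'
msg = msg.upper()  # -> msg = 'TEST'
data = msg[:3]  # -> data = 'TES'
ans = len(data) + len(msg)  # -> ans = 7

Answer: 'TEST'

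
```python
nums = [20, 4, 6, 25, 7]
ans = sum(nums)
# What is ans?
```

Answer: 62

Derivation:
Trace (tracking ans):
nums = [20, 4, 6, 25, 7]  # -> nums = [20, 4, 6, 25, 7]
ans = sum(nums)  # -> ans = 62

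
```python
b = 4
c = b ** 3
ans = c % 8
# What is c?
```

Answer: 64

Derivation:
Trace (tracking c):
b = 4  # -> b = 4
c = b ** 3  # -> c = 64
ans = c % 8  # -> ans = 0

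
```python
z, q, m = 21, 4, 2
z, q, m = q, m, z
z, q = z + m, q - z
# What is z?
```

Answer: 25

Derivation:
Trace (tracking z):
z, q, m = (21, 4, 2)  # -> z = 21, q = 4, m = 2
z, q, m = (q, m, z)  # -> z = 4, q = 2, m = 21
z, q = (z + m, q - z)  # -> z = 25, q = -2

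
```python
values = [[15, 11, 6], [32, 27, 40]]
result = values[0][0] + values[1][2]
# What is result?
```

Answer: 55

Derivation:
Trace (tracking result):
values = [[15, 11, 6], [32, 27, 40]]  # -> values = [[15, 11, 6], [32, 27, 40]]
result = values[0][0] + values[1][2]  # -> result = 55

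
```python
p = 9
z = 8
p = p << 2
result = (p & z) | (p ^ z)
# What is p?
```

Answer: 36

Derivation:
Trace (tracking p):
p = 9  # -> p = 9
z = 8  # -> z = 8
p = p << 2  # -> p = 36
result = p & z | p ^ z  # -> result = 44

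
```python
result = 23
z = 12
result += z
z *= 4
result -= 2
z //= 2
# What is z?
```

Answer: 24

Derivation:
Trace (tracking z):
result = 23  # -> result = 23
z = 12  # -> z = 12
result += z  # -> result = 35
z *= 4  # -> z = 48
result -= 2  # -> result = 33
z //= 2  # -> z = 24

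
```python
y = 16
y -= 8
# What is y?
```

Answer: 8

Derivation:
Trace (tracking y):
y = 16  # -> y = 16
y -= 8  # -> y = 8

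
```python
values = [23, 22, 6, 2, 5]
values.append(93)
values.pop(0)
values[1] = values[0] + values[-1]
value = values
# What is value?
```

Answer: [22, 115, 2, 5, 93]

Derivation:
Trace (tracking value):
values = [23, 22, 6, 2, 5]  # -> values = [23, 22, 6, 2, 5]
values.append(93)  # -> values = [23, 22, 6, 2, 5, 93]
values.pop(0)  # -> values = [22, 6, 2, 5, 93]
values[1] = values[0] + values[-1]  # -> values = [22, 115, 2, 5, 93]
value = values  # -> value = [22, 115, 2, 5, 93]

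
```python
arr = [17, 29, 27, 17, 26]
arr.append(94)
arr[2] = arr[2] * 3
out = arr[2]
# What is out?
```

Answer: 81

Derivation:
Trace (tracking out):
arr = [17, 29, 27, 17, 26]  # -> arr = [17, 29, 27, 17, 26]
arr.append(94)  # -> arr = [17, 29, 27, 17, 26, 94]
arr[2] = arr[2] * 3  # -> arr = [17, 29, 81, 17, 26, 94]
out = arr[2]  # -> out = 81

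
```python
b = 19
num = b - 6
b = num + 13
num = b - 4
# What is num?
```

Trace (tracking num):
b = 19  # -> b = 19
num = b - 6  # -> num = 13
b = num + 13  # -> b = 26
num = b - 4  # -> num = 22

Answer: 22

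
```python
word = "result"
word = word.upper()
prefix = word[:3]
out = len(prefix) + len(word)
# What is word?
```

Answer: 'RESULT'

Derivation:
Trace (tracking word):
word = 'result'  # -> word = 'result'
word = word.upper()  # -> word = 'RESULT'
prefix = word[:3]  # -> prefix = 'RES'
out = len(prefix) + len(word)  # -> out = 9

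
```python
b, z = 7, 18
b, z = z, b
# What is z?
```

Answer: 7

Derivation:
Trace (tracking z):
b, z = (7, 18)  # -> b = 7, z = 18
b, z = (z, b)  # -> b = 18, z = 7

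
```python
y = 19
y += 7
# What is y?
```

Answer: 26

Derivation:
Trace (tracking y):
y = 19  # -> y = 19
y += 7  # -> y = 26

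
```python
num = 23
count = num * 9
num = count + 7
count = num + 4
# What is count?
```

Answer: 218

Derivation:
Trace (tracking count):
num = 23  # -> num = 23
count = num * 9  # -> count = 207
num = count + 7  # -> num = 214
count = num + 4  # -> count = 218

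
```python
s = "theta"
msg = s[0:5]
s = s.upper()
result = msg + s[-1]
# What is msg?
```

Trace (tracking msg):
s = 'theta'  # -> s = 'theta'
msg = s[0:5]  # -> msg = 'theta'
s = s.upper()  # -> s = 'THETA'
result = msg + s[-1]  # -> result = 'thetaA'

Answer: 'theta'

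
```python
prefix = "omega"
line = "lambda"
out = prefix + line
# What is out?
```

Trace (tracking out):
prefix = 'omega'  # -> prefix = 'omega'
line = 'lambda'  # -> line = 'lambda'
out = prefix + line  # -> out = 'omegalambda'

Answer: 'omegalambda'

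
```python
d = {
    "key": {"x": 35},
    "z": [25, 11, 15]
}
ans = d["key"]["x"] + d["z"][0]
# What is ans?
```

Trace (tracking ans):
d = {'key': {'x': 35}, 'z': [25, 11, 15]}  # -> d = {'key': {'x': 35}, 'z': [25, 11, 15]}
ans = d['key']['x'] + d['z'][0]  # -> ans = 60

Answer: 60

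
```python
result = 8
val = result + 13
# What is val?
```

Trace (tracking val):
result = 8  # -> result = 8
val = result + 13  # -> val = 21

Answer: 21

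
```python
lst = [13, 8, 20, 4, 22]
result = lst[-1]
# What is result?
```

Answer: 22

Derivation:
Trace (tracking result):
lst = [13, 8, 20, 4, 22]  # -> lst = [13, 8, 20, 4, 22]
result = lst[-1]  # -> result = 22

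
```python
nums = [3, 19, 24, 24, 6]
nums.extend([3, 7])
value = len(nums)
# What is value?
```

Trace (tracking value):
nums = [3, 19, 24, 24, 6]  # -> nums = [3, 19, 24, 24, 6]
nums.extend([3, 7])  # -> nums = [3, 19, 24, 24, 6, 3, 7]
value = len(nums)  # -> value = 7

Answer: 7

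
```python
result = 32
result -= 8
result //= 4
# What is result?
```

Trace (tracking result):
result = 32  # -> result = 32
result -= 8  # -> result = 24
result //= 4  # -> result = 6

Answer: 6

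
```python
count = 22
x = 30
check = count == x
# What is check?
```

Answer: False

Derivation:
Trace (tracking check):
count = 22  # -> count = 22
x = 30  # -> x = 30
check = count == x  # -> check = False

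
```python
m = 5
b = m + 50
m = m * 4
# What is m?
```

Answer: 20

Derivation:
Trace (tracking m):
m = 5  # -> m = 5
b = m + 50  # -> b = 55
m = m * 4  # -> m = 20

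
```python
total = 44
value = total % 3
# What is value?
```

Answer: 2

Derivation:
Trace (tracking value):
total = 44  # -> total = 44
value = total % 3  # -> value = 2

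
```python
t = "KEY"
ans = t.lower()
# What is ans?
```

Trace (tracking ans):
t = 'KEY'  # -> t = 'KEY'
ans = t.lower()  # -> ans = 'key'

Answer: 'key'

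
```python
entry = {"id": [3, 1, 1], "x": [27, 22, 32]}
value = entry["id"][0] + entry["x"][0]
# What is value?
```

Answer: 30

Derivation:
Trace (tracking value):
entry = {'id': [3, 1, 1], 'x': [27, 22, 32]}  # -> entry = {'id': [3, 1, 1], 'x': [27, 22, 32]}
value = entry['id'][0] + entry['x'][0]  # -> value = 30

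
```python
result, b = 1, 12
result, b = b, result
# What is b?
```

Answer: 1

Derivation:
Trace (tracking b):
result, b = (1, 12)  # -> result = 1, b = 12
result, b = (b, result)  # -> result = 12, b = 1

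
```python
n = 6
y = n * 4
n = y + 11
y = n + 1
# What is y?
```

Trace (tracking y):
n = 6  # -> n = 6
y = n * 4  # -> y = 24
n = y + 11  # -> n = 35
y = n + 1  # -> y = 36

Answer: 36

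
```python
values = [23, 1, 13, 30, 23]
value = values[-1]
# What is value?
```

Answer: 23

Derivation:
Trace (tracking value):
values = [23, 1, 13, 30, 23]  # -> values = [23, 1, 13, 30, 23]
value = values[-1]  # -> value = 23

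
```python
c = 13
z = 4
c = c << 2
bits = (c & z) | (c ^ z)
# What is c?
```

Answer: 52

Derivation:
Trace (tracking c):
c = 13  # -> c = 13
z = 4  # -> z = 4
c = c << 2  # -> c = 52
bits = c & z | c ^ z  # -> bits = 52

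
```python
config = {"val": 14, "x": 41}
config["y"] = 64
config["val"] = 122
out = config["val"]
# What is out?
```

Answer: 122

Derivation:
Trace (tracking out):
config = {'val': 14, 'x': 41}  # -> config = {'val': 14, 'x': 41}
config['y'] = 64  # -> config = {'val': 14, 'x': 41, 'y': 64}
config['val'] = 122  # -> config = {'val': 122, 'x': 41, 'y': 64}
out = config['val']  # -> out = 122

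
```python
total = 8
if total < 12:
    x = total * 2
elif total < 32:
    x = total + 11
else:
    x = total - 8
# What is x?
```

Answer: 16

Derivation:
Trace (tracking x):
total = 8  # -> total = 8
if total < 12:  # condition is True
    x = total * 2  # -> x = 16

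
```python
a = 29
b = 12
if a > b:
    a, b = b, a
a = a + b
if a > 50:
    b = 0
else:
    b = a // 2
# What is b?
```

Trace (tracking b):
a = 29  # -> a = 29
b = 12  # -> b = 12
if a > b:  # condition is True
    a, b = (b, a)  # -> a = 12, b = 29
a = a + b  # -> a = 41
if a > 50:  # condition is False
else:
    b = a // 2  # -> b = 20

Answer: 20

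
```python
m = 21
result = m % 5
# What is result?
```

Answer: 1

Derivation:
Trace (tracking result):
m = 21  # -> m = 21
result = m % 5  # -> result = 1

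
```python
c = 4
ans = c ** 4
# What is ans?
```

Answer: 256

Derivation:
Trace (tracking ans):
c = 4  # -> c = 4
ans = c ** 4  # -> ans = 256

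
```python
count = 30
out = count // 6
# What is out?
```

Answer: 5

Derivation:
Trace (tracking out):
count = 30  # -> count = 30
out = count // 6  # -> out = 5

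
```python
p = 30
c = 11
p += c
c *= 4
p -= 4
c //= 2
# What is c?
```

Answer: 22

Derivation:
Trace (tracking c):
p = 30  # -> p = 30
c = 11  # -> c = 11
p += c  # -> p = 41
c *= 4  # -> c = 44
p -= 4  # -> p = 37
c //= 2  # -> c = 22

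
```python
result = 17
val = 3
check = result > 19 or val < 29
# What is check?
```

Answer: True

Derivation:
Trace (tracking check):
result = 17  # -> result = 17
val = 3  # -> val = 3
check = result > 19 or val < 29  # -> check = True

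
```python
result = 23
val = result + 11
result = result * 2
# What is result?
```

Trace (tracking result):
result = 23  # -> result = 23
val = result + 11  # -> val = 34
result = result * 2  # -> result = 46

Answer: 46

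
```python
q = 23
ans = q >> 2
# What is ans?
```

Answer: 5

Derivation:
Trace (tracking ans):
q = 23  # -> q = 23
ans = q >> 2  # -> ans = 5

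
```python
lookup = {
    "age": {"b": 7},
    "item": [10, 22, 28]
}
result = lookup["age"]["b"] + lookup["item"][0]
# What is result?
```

Trace (tracking result):
lookup = {'age': {'b': 7}, 'item': [10, 22, 28]}  # -> lookup = {'age': {'b': 7}, 'item': [10, 22, 28]}
result = lookup['age']['b'] + lookup['item'][0]  # -> result = 17

Answer: 17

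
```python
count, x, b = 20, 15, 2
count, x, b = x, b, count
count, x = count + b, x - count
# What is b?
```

Trace (tracking b):
count, x, b = (20, 15, 2)  # -> count = 20, x = 15, b = 2
count, x, b = (x, b, count)  # -> count = 15, x = 2, b = 20
count, x = (count + b, x - count)  # -> count = 35, x = -13

Answer: 20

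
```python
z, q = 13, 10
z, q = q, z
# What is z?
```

Trace (tracking z):
z, q = (13, 10)  # -> z = 13, q = 10
z, q = (q, z)  # -> z = 10, q = 13

Answer: 10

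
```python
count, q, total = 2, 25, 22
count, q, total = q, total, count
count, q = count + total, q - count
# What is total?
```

Answer: 2

Derivation:
Trace (tracking total):
count, q, total = (2, 25, 22)  # -> count = 2, q = 25, total = 22
count, q, total = (q, total, count)  # -> count = 25, q = 22, total = 2
count, q = (count + total, q - count)  # -> count = 27, q = -3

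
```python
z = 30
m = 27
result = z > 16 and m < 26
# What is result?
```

Answer: False

Derivation:
Trace (tracking result):
z = 30  # -> z = 30
m = 27  # -> m = 27
result = z > 16 and m < 26  # -> result = False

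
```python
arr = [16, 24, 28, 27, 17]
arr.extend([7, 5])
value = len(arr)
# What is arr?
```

Trace (tracking arr):
arr = [16, 24, 28, 27, 17]  # -> arr = [16, 24, 28, 27, 17]
arr.extend([7, 5])  # -> arr = [16, 24, 28, 27, 17, 7, 5]
value = len(arr)  # -> value = 7

Answer: [16, 24, 28, 27, 17, 7, 5]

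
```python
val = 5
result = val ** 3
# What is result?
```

Answer: 125

Derivation:
Trace (tracking result):
val = 5  # -> val = 5
result = val ** 3  # -> result = 125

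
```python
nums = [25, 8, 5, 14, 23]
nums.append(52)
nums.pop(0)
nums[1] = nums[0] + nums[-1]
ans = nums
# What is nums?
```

Answer: [8, 60, 14, 23, 52]

Derivation:
Trace (tracking nums):
nums = [25, 8, 5, 14, 23]  # -> nums = [25, 8, 5, 14, 23]
nums.append(52)  # -> nums = [25, 8, 5, 14, 23, 52]
nums.pop(0)  # -> nums = [8, 5, 14, 23, 52]
nums[1] = nums[0] + nums[-1]  # -> nums = [8, 60, 14, 23, 52]
ans = nums  # -> ans = [8, 60, 14, 23, 52]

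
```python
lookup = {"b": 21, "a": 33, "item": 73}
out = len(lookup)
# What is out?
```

Trace (tracking out):
lookup = {'b': 21, 'a': 33, 'item': 73}  # -> lookup = {'b': 21, 'a': 33, 'item': 73}
out = len(lookup)  # -> out = 3

Answer: 3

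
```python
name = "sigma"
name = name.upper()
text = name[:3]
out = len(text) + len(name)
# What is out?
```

Answer: 8

Derivation:
Trace (tracking out):
name = 'sigma'  # -> name = 'sigma'
name = name.upper()  # -> name = 'SIGMA'
text = name[:3]  # -> text = 'SIG'
out = len(text) + len(name)  # -> out = 8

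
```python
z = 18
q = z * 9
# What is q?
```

Trace (tracking q):
z = 18  # -> z = 18
q = z * 9  # -> q = 162

Answer: 162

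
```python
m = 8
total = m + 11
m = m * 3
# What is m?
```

Trace (tracking m):
m = 8  # -> m = 8
total = m + 11  # -> total = 19
m = m * 3  # -> m = 24

Answer: 24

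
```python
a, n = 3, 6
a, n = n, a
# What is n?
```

Answer: 3

Derivation:
Trace (tracking n):
a, n = (3, 6)  # -> a = 3, n = 6
a, n = (n, a)  # -> a = 6, n = 3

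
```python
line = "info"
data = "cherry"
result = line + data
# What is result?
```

Answer: 'infocherry'

Derivation:
Trace (tracking result):
line = 'info'  # -> line = 'info'
data = 'cherry'  # -> data = 'cherry'
result = line + data  # -> result = 'infocherry'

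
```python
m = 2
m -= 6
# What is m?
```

Answer: -4

Derivation:
Trace (tracking m):
m = 2  # -> m = 2
m -= 6  # -> m = -4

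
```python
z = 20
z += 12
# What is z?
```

Trace (tracking z):
z = 20  # -> z = 20
z += 12  # -> z = 32

Answer: 32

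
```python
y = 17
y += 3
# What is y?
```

Trace (tracking y):
y = 17  # -> y = 17
y += 3  # -> y = 20

Answer: 20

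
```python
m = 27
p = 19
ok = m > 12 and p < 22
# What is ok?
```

Answer: True

Derivation:
Trace (tracking ok):
m = 27  # -> m = 27
p = 19  # -> p = 19
ok = m > 12 and p < 22  # -> ok = True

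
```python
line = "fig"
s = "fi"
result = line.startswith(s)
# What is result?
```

Trace (tracking result):
line = 'fig'  # -> line = 'fig'
s = 'fi'  # -> s = 'fi'
result = line.startswith(s)  # -> result = True

Answer: True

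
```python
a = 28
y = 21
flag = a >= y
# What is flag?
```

Trace (tracking flag):
a = 28  # -> a = 28
y = 21  # -> y = 21
flag = a >= y  # -> flag = True

Answer: True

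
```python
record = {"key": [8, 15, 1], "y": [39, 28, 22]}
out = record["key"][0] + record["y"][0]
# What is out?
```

Trace (tracking out):
record = {'key': [8, 15, 1], 'y': [39, 28, 22]}  # -> record = {'key': [8, 15, 1], 'y': [39, 28, 22]}
out = record['key'][0] + record['y'][0]  # -> out = 47

Answer: 47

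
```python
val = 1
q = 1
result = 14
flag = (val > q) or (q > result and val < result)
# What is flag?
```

Answer: False

Derivation:
Trace (tracking flag):
val = 1  # -> val = 1
q = 1  # -> q = 1
result = 14  # -> result = 14
flag = val > q or (q > result and val < result)  # -> flag = False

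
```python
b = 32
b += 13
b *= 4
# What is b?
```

Answer: 180

Derivation:
Trace (tracking b):
b = 32  # -> b = 32
b += 13  # -> b = 45
b *= 4  # -> b = 180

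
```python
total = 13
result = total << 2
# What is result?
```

Answer: 52

Derivation:
Trace (tracking result):
total = 13  # -> total = 13
result = total << 2  # -> result = 52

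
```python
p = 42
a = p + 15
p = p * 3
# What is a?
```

Trace (tracking a):
p = 42  # -> p = 42
a = p + 15  # -> a = 57
p = p * 3  # -> p = 126

Answer: 57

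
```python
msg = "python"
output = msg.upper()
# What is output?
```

Trace (tracking output):
msg = 'python'  # -> msg = 'python'
output = msg.upper()  # -> output = 'PYTHON'

Answer: 'PYTHON'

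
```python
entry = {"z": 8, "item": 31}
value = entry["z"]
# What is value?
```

Answer: 8

Derivation:
Trace (tracking value):
entry = {'z': 8, 'item': 31}  # -> entry = {'z': 8, 'item': 31}
value = entry['z']  # -> value = 8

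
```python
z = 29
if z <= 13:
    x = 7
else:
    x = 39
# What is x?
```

Trace (tracking x):
z = 29  # -> z = 29
if z <= 13:  # condition is False
else:
    x = 39  # -> x = 39

Answer: 39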